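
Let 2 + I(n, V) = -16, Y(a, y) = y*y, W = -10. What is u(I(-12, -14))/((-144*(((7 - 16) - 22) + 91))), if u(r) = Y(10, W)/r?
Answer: 5/7776 ≈ 0.00064300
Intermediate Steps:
Y(a, y) = y²
I(n, V) = -18 (I(n, V) = -2 - 16 = -18)
u(r) = 100/r (u(r) = (-10)²/r = 100/r)
u(I(-12, -14))/((-144*(((7 - 16) - 22) + 91))) = (100/(-18))/((-144*(((7 - 16) - 22) + 91))) = (100*(-1/18))/((-144*((-9 - 22) + 91))) = -50*(-1/(144*(-31 + 91)))/9 = -50/(9*((-144*60))) = -50/9/(-8640) = -50/9*(-1/8640) = 5/7776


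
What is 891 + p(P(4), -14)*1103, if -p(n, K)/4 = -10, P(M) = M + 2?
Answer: 45011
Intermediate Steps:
P(M) = 2 + M
p(n, K) = 40 (p(n, K) = -4*(-10) = 40)
891 + p(P(4), -14)*1103 = 891 + 40*1103 = 891 + 44120 = 45011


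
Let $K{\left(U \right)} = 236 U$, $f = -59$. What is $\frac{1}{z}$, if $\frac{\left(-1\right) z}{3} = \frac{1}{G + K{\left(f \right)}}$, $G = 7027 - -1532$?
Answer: $\frac{5365}{3} \approx 1788.3$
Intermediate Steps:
$G = 8559$ ($G = 7027 + 1532 = 8559$)
$z = \frac{3}{5365}$ ($z = - \frac{3}{8559 + 236 \left(-59\right)} = - \frac{3}{8559 - 13924} = - \frac{3}{-5365} = \left(-3\right) \left(- \frac{1}{5365}\right) = \frac{3}{5365} \approx 0.00055918$)
$\frac{1}{z} = \frac{1}{\frac{3}{5365}} = \frac{5365}{3}$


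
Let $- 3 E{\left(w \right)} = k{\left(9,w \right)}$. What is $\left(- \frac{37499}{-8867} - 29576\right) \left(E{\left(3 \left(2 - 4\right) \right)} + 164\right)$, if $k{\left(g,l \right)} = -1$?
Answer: $- \frac{129270956249}{26601} \approx -4.8596 \cdot 10^{6}$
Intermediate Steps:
$E{\left(w \right)} = \frac{1}{3}$ ($E{\left(w \right)} = \left(- \frac{1}{3}\right) \left(-1\right) = \frac{1}{3}$)
$\left(- \frac{37499}{-8867} - 29576\right) \left(E{\left(3 \left(2 - 4\right) \right)} + 164\right) = \left(- \frac{37499}{-8867} - 29576\right) \left(\frac{1}{3} + 164\right) = \left(\left(-37499\right) \left(- \frac{1}{8867}\right) - 29576\right) \frac{493}{3} = \left(\frac{37499}{8867} - 29576\right) \frac{493}{3} = \left(- \frac{262212893}{8867}\right) \frac{493}{3} = - \frac{129270956249}{26601}$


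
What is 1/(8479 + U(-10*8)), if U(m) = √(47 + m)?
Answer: 8479/71893474 - I*√33/71893474 ≈ 0.00011794 - 7.9904e-8*I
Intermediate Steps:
1/(8479 + U(-10*8)) = 1/(8479 + √(47 - 10*8)) = 1/(8479 + √(47 - 80)) = 1/(8479 + √(-33)) = 1/(8479 + I*√33)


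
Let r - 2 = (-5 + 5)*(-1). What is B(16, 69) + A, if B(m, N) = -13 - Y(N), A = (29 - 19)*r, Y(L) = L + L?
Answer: -131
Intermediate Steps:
r = 2 (r = 2 + (-5 + 5)*(-1) = 2 + 0*(-1) = 2 + 0 = 2)
Y(L) = 2*L
A = 20 (A = (29 - 19)*2 = 10*2 = 20)
B(m, N) = -13 - 2*N
B(16, 69) + A = (-13 - 2*69) + 20 = (-13 - 138) + 20 = -151 + 20 = -131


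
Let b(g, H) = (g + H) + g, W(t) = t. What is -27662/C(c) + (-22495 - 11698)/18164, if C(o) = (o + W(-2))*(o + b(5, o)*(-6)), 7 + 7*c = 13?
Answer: -3092908829/8173800 ≈ -378.39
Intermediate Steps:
b(g, H) = H + 2*g (b(g, H) = (H + g) + g = H + 2*g)
c = 6/7 (c = -1 + (⅐)*13 = -1 + 13/7 = 6/7 ≈ 0.85714)
C(o) = (-60 - 5*o)*(-2 + o) (C(o) = (o - 2)*(o + (o + 2*5)*(-6)) = (-2 + o)*(o + (o + 10)*(-6)) = (-2 + o)*(o + (10 + o)*(-6)) = (-2 + o)*(o + (-60 - 6*o)) = (-2 + o)*(-60 - 5*o) = (-60 - 5*o)*(-2 + o))
-27662/C(c) + (-22495 - 11698)/18164 = -27662/(120 - 50*6/7 - 5*(6/7)²) + (-22495 - 11698)/18164 = -27662/(120 - 300/7 - 5*36/49) - 34193*1/18164 = -27662/(120 - 300/7 - 180/49) - 34193/18164 = -27662/3600/49 - 34193/18164 = -27662*49/3600 - 34193/18164 = -677719/1800 - 34193/18164 = -3092908829/8173800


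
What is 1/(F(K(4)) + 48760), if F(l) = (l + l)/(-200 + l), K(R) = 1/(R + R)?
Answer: 1599/77967238 ≈ 2.0509e-5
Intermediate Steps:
K(R) = 1/(2*R)
F(l) = 2*l/(-200 + l) (F(l) = (2*l)/(-200 + l) = 2*l/(-200 + l))
1/(F(K(4)) + 48760) = 1/(2*((½)/4)/(-200 + (½)/4) + 48760) = 1/(2*((½)*(¼))/(-200 + (½)*(¼)) + 48760) = 1/(2*(⅛)/(-200 + ⅛) + 48760) = 1/(2*(⅛)/(-1599/8) + 48760) = 1/(2*(⅛)*(-8/1599) + 48760) = 1/(-2/1599 + 48760) = 1/(77967238/1599) = 1599/77967238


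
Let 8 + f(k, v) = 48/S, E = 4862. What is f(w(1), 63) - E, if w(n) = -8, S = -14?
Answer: -34114/7 ≈ -4873.4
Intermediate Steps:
f(k, v) = -80/7 (f(k, v) = -8 + 48/(-14) = -8 + 48*(-1/14) = -8 - 24/7 = -80/7)
f(w(1), 63) - E = -80/7 - 1*4862 = -80/7 - 4862 = -34114/7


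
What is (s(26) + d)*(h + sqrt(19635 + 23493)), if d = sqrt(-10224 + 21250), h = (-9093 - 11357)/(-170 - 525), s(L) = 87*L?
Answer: 2*(2045 + 417*sqrt(1198))*(2262 + sqrt(11026))/139 ≈ 5.6121e+5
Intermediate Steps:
h = 4090/139 (h = -20450/(-695) = -20450*(-1/695) = 4090/139 ≈ 29.424)
d = sqrt(11026) ≈ 105.00
(s(26) + d)*(h + sqrt(19635 + 23493)) = (87*26 + sqrt(11026))*(4090/139 + sqrt(19635 + 23493)) = (2262 + sqrt(11026))*(4090/139 + sqrt(43128)) = (2262 + sqrt(11026))*(4090/139 + 6*sqrt(1198))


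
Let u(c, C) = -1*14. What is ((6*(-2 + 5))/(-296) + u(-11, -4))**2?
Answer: 4330561/21904 ≈ 197.71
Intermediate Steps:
u(c, C) = -14
((6*(-2 + 5))/(-296) + u(-11, -4))**2 = ((6*(-2 + 5))/(-296) - 14)**2 = ((6*3)*(-1/296) - 14)**2 = (18*(-1/296) - 14)**2 = (-9/148 - 14)**2 = (-2081/148)**2 = 4330561/21904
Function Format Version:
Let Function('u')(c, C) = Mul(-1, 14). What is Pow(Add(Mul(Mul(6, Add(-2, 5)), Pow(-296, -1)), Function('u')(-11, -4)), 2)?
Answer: Rational(4330561, 21904) ≈ 197.71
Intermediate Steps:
Function('u')(c, C) = -14
Pow(Add(Mul(Mul(6, Add(-2, 5)), Pow(-296, -1)), Function('u')(-11, -4)), 2) = Pow(Add(Mul(Mul(6, Add(-2, 5)), Pow(-296, -1)), -14), 2) = Pow(Add(Mul(Mul(6, 3), Rational(-1, 296)), -14), 2) = Pow(Add(Mul(18, Rational(-1, 296)), -14), 2) = Pow(Add(Rational(-9, 148), -14), 2) = Pow(Rational(-2081, 148), 2) = Rational(4330561, 21904)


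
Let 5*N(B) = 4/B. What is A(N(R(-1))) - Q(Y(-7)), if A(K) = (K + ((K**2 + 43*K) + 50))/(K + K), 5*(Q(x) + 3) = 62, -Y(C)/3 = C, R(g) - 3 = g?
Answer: 753/10 ≈ 75.300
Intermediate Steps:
R(g) = 3 + g
N(B) = 4/(5*B) (N(B) = (4/B)/5 = 4/(5*B))
Y(C) = -3*C
Q(x) = 47/5 (Q(x) = -3 + (1/5)*62 = -3 + 62/5 = 47/5)
A(K) = (50 + K**2 + 44*K)/(2*K) (A(K) = (K + (50 + K**2 + 43*K))/((2*K)) = (50 + K**2 + 44*K)*(1/(2*K)) = (50 + K**2 + 44*K)/(2*K))
A(N(R(-1))) - Q(Y(-7)) = (22 + (4/(5*(3 - 1)))/2 + 25/((4/(5*(3 - 1))))) - 1*47/5 = (22 + ((4/5)/2)/2 + 25/(((4/5)/2))) - 47/5 = (22 + ((4/5)*(1/2))/2 + 25/(((4/5)*(1/2)))) - 47/5 = (22 + (1/2)*(2/5) + 25/(2/5)) - 47/5 = (22 + 1/5 + 25*(5/2)) - 47/5 = (22 + 1/5 + 125/2) - 47/5 = 847/10 - 47/5 = 753/10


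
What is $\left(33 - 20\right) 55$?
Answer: $715$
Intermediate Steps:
$\left(33 - 20\right) 55 = 13 \cdot 55 = 715$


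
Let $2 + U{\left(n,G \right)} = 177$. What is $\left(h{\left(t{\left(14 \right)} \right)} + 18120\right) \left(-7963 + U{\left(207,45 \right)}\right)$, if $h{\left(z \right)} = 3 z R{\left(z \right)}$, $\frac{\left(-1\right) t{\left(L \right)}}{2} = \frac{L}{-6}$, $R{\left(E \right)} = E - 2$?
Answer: $-141409312$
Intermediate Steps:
$R{\left(E \right)} = -2 + E$
$U{\left(n,G \right)} = 175$ ($U{\left(n,G \right)} = -2 + 177 = 175$)
$t{\left(L \right)} = \frac{L}{3}$ ($t{\left(L \right)} = - 2 \frac{L}{-6} = - 2 L \left(- \frac{1}{6}\right) = - 2 \left(- \frac{L}{6}\right) = \frac{L}{3}$)
$h{\left(z \right)} = 3 z \left(-2 + z\right)$
$\left(h{\left(t{\left(14 \right)} \right)} + 18120\right) \left(-7963 + U{\left(207,45 \right)}\right) = \left(3 \cdot \frac{1}{3} \cdot 14 \left(-2 + \frac{1}{3} \cdot 14\right) + 18120\right) \left(-7963 + 175\right) = \left(3 \cdot \frac{14}{3} \left(-2 + \frac{14}{3}\right) + 18120\right) \left(-7788\right) = \left(3 \cdot \frac{14}{3} \cdot \frac{8}{3} + 18120\right) \left(-7788\right) = \left(\frac{112}{3} + 18120\right) \left(-7788\right) = \frac{54472}{3} \left(-7788\right) = -141409312$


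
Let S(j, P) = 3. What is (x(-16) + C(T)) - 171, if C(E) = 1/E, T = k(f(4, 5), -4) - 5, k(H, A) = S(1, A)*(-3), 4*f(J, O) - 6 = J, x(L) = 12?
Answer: -2227/14 ≈ -159.07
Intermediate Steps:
f(J, O) = 3/2 + J/4
k(H, A) = -9 (k(H, A) = 3*(-3) = -9)
T = -14 (T = -9 - 5 = -14)
(x(-16) + C(T)) - 171 = (12 + 1/(-14)) - 171 = (12 - 1/14) - 171 = 167/14 - 171 = -2227/14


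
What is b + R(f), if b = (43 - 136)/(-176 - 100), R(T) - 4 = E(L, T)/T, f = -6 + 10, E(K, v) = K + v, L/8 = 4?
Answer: 1227/92 ≈ 13.337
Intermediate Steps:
L = 32 (L = 8*4 = 32)
f = 4
R(T) = 4 + (32 + T)/T
b = 31/92 (b = -93/(-276) = -93*(-1/276) = 31/92 ≈ 0.33696)
b + R(f) = 31/92 + (5 + 32/4) = 31/92 + (5 + 32*(¼)) = 31/92 + (5 + 8) = 31/92 + 13 = 1227/92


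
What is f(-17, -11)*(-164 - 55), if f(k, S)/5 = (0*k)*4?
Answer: 0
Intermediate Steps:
f(k, S) = 0 (f(k, S) = 5*((0*k)*4) = 5*(0*4) = 5*0 = 0)
f(-17, -11)*(-164 - 55) = 0*(-164 - 55) = 0*(-219) = 0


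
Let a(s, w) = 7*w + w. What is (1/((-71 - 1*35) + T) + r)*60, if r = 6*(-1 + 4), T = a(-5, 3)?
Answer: 44250/41 ≈ 1079.3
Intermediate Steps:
a(s, w) = 8*w
T = 24 (T = 8*3 = 24)
r = 18 (r = 6*3 = 18)
(1/((-71 - 1*35) + T) + r)*60 = (1/((-71 - 1*35) + 24) + 18)*60 = (1/((-71 - 35) + 24) + 18)*60 = (1/(-106 + 24) + 18)*60 = (1/(-82) + 18)*60 = (-1/82 + 18)*60 = (1475/82)*60 = 44250/41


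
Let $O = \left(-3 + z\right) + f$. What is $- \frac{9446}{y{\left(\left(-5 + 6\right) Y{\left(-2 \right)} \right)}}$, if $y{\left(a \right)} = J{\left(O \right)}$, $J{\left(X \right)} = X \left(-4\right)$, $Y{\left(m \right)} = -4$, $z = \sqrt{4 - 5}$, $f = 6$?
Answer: $\frac{14169}{20} - \frac{4723 i}{20} \approx 708.45 - 236.15 i$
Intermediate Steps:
$z = i$ ($z = \sqrt{-1} = i \approx 1.0 i$)
$O = 3 + i$ ($O = \left(-3 + i\right) + 6 = 3 + i \approx 3.0 + 1.0 i$)
$J{\left(X \right)} = - 4 X$
$y{\left(a \right)} = -12 - 4 i$ ($y{\left(a \right)} = - 4 \left(3 + i\right) = -12 - 4 i$)
$- \frac{9446}{y{\left(\left(-5 + 6\right) Y{\left(-2 \right)} \right)}} = - \frac{9446}{-12 - 4 i} = - 9446 \frac{-12 + 4 i}{160} = - \frac{4723 \left(-12 + 4 i\right)}{80}$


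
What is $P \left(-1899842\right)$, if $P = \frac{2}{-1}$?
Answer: $3799684$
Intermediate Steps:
$P = -2$ ($P = 2 \left(-1\right) = -2$)
$P \left(-1899842\right) = \left(-2\right) \left(-1899842\right) = 3799684$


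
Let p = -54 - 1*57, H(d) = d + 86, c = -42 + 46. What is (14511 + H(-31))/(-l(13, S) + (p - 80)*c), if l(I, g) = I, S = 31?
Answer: -14566/777 ≈ -18.746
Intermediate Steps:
c = 4
H(d) = 86 + d
p = -111 (p = -54 - 57 = -111)
(14511 + H(-31))/(-l(13, S) + (p - 80)*c) = (14511 + (86 - 31))/(-1*13 + (-111 - 80)*4) = (14511 + 55)/(-13 - 191*4) = 14566/(-13 - 764) = 14566/(-777) = 14566*(-1/777) = -14566/777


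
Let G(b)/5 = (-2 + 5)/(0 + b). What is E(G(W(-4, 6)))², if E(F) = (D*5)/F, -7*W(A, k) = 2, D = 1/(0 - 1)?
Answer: 4/441 ≈ 0.0090703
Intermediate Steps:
D = -1 (D = 1/(-1) = -1)
W(A, k) = -2/7 (W(A, k) = -⅐*2 = -2/7)
G(b) = 15/b (G(b) = 5*((-2 + 5)/(0 + b)) = 5*(3/b) = 15/b)
E(F) = -5/F (E(F) = (-1*5)/F = -5/F)
E(G(W(-4, 6)))² = (-5/(15/(-2/7)))² = (-5/(15*(-7/2)))² = (-5/(-105/2))² = (-5*(-2/105))² = (2/21)² = 4/441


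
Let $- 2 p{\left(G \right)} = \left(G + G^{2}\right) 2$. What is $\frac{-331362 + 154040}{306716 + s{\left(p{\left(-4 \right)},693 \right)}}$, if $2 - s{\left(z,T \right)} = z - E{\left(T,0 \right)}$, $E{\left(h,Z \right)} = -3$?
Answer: $- \frac{177322}{306727} \approx -0.57811$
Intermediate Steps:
$p{\left(G \right)} = - G - G^{2}$ ($p{\left(G \right)} = - \frac{\left(G + G^{2}\right) 2}{2} = - \frac{2 G + 2 G^{2}}{2} = - G - G^{2}$)
$s{\left(z,T \right)} = -1 - z$ ($s{\left(z,T \right)} = 2 - \left(z - -3\right) = 2 - \left(z + 3\right) = 2 - \left(3 + z\right) = -1 - z$)
$\frac{-331362 + 154040}{306716 + s{\left(p{\left(-4 \right)},693 \right)}} = \frac{-331362 + 154040}{306716 - \left(1 - - 4 \left(1 - 4\right)\right)} = - \frac{177322}{306716 - \left(1 - \left(-4\right) \left(-3\right)\right)} = - \frac{177322}{306716 - -11} = - \frac{177322}{306716 + \left(-1 + 12\right)} = - \frac{177322}{306716 + 11} = - \frac{177322}{306727}$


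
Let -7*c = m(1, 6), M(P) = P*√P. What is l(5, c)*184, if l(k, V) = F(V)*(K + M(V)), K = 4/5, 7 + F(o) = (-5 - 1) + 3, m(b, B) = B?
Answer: -1472 + 11040*I*√42/49 ≈ -1472.0 + 1460.2*I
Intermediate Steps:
F(o) = -10 (F(o) = -7 + ((-5 - 1) + 3) = -7 + (-6 + 3) = -7 - 3 = -10)
M(P) = P^(3/2)
c = -6/7 (c = -⅐*6 = -6/7 ≈ -0.85714)
K = ⅘ (K = 4*(⅕) = ⅘ ≈ 0.80000)
l(k, V) = -8 - 10*V^(3/2) (l(k, V) = -10*(⅘ + V^(3/2)) = -8 - 10*V^(3/2))
l(5, c)*184 = (-8 - (-60)*I*√42/49)*184 = (-8 + 60*I*√42/49)*184 = -1472 + 11040*I*√42/49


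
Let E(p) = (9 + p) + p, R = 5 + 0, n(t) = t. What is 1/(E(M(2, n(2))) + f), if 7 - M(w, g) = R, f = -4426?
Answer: -1/4413 ≈ -0.00022660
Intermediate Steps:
R = 5
M(w, g) = 2 (M(w, g) = 7 - 1*5 = 7 - 5 = 2)
E(p) = 9 + 2*p
1/(E(M(2, n(2))) + f) = 1/((9 + 2*2) - 4426) = 1/((9 + 4) - 4426) = 1/(13 - 4426) = 1/(-4413) = -1/4413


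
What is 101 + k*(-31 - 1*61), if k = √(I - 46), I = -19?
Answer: 101 - 92*I*√65 ≈ 101.0 - 741.73*I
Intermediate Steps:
k = I*√65 (k = √(-19 - 46) = √(-65) = I*√65 ≈ 8.0623*I)
101 + k*(-31 - 1*61) = 101 + (I*√65)*(-31 - 1*61) = 101 + (I*√65)*(-31 - 61) = 101 + (I*√65)*(-92) = 101 - 92*I*√65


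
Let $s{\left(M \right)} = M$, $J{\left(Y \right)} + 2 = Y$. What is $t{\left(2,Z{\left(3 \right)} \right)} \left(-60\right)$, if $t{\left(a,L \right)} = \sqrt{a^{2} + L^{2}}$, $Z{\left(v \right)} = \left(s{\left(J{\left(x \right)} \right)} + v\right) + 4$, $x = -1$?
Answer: $- 120 \sqrt{5} \approx -268.33$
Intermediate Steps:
$J{\left(Y \right)} = -2 + Y$
$Z{\left(v \right)} = 1 + v$ ($Z{\left(v \right)} = \left(\left(-2 - 1\right) + v\right) + 4 = \left(-3 + v\right) + 4 = 1 + v$)
$t{\left(a,L \right)} = \sqrt{L^{2} + a^{2}}$
$t{\left(2,Z{\left(3 \right)} \right)} \left(-60\right) = \sqrt{\left(1 + 3\right)^{2} + 2^{2}} \left(-60\right) = \sqrt{4^{2} + 4} \left(-60\right) = \sqrt{16 + 4} \left(-60\right) = \sqrt{20} \left(-60\right) = 2 \sqrt{5} \left(-60\right) = - 120 \sqrt{5}$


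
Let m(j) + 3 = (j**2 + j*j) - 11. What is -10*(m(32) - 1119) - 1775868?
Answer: -1785018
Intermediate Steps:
m(j) = -14 + 2*j**2 (m(j) = -3 + ((j**2 + j*j) - 11) = -3 + ((j**2 + j**2) - 11) = -3 + (2*j**2 - 11) = -3 + (-11 + 2*j**2) = -14 + 2*j**2)
-10*(m(32) - 1119) - 1775868 = -10*((-14 + 2*32**2) - 1119) - 1775868 = -10*((-14 + 2*1024) - 1119) - 1775868 = -10*((-14 + 2048) - 1119) - 1775868 = -10*(2034 - 1119) - 1775868 = -10*915 - 1775868 = -1*9150 - 1775868 = -9150 - 1775868 = -1785018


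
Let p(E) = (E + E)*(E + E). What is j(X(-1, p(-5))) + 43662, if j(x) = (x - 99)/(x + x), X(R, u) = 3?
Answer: 43646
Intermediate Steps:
p(E) = 4*E**2 (p(E) = (2*E)*(2*E) = 4*E**2)
j(x) = (-99 + x)/(2*x) (j(x) = (-99 + x)/((2*x)) = (-99 + x)*(1/(2*x)) = (-99 + x)/(2*x))
j(X(-1, p(-5))) + 43662 = (1/2)*(-99 + 3)/3 + 43662 = (1/2)*(1/3)*(-96) + 43662 = -16 + 43662 = 43646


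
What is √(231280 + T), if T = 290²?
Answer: 2*√78845 ≈ 561.59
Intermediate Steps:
T = 84100
√(231280 + T) = √(231280 + 84100) = √315380 = 2*√78845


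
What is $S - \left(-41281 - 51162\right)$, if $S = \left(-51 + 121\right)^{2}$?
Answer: $97343$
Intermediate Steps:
$S = 4900$ ($S = 70^{2} = 4900$)
$S - \left(-41281 - 51162\right) = 4900 - \left(-41281 - 51162\right) = 4900 - -92443 = 4900 + 92443 = 97343$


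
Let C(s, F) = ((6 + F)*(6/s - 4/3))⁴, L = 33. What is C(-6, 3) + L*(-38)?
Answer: 193227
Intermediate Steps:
C(s, F) = (6 + F)⁴*(-4/3 + 6/s)⁴ (C(s, F) = ((6 + F)*(6/s - 4*⅓))⁴ = ((6 + F)*(6/s - 4/3))⁴ = ((6 + F)*(-4/3 + 6/s))⁴ = (6 + F)⁴*(-4/3 + 6/s)⁴)
C(-6, 3) + L*(-38) = (16/81)*(-9 + 2*(-6))⁴*(6 + 3)⁴/(-6)⁴ + 33*(-38) = (16/81)*(1/1296)*(-9 - 12)⁴*9⁴ - 1254 = (16/81)*(1/1296)*(-21)⁴*6561 - 1254 = (16/81)*(1/1296)*194481*6561 - 1254 = 194481 - 1254 = 193227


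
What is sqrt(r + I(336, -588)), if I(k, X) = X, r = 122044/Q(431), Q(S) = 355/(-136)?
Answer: 2*I*sqrt(1491596755)/355 ≈ 217.58*I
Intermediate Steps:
Q(S) = -355/136 (Q(S) = 355*(-1/136) = -355/136)
r = -16597984/355 (r = 122044/(-355/136) = 122044*(-136/355) = -16597984/355 ≈ -46755.)
sqrt(r + I(336, -588)) = sqrt(-16597984/355 - 588) = sqrt(-16806724/355) = 2*I*sqrt(1491596755)/355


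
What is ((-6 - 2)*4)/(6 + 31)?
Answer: -32/37 ≈ -0.86486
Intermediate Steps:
((-6 - 2)*4)/(6 + 31) = (-8*4)/37 = (1/37)*(-32) = -32/37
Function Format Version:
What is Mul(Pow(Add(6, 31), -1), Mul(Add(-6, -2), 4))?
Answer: Rational(-32, 37) ≈ -0.86486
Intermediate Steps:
Mul(Pow(Add(6, 31), -1), Mul(Add(-6, -2), 4)) = Mul(Pow(37, -1), Mul(-8, 4)) = Mul(Rational(1, 37), -32) = Rational(-32, 37)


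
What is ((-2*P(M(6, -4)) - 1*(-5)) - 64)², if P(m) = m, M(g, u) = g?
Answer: 5041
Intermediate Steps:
((-2*P(M(6, -4)) - 1*(-5)) - 64)² = ((-2*6 - 1*(-5)) - 64)² = ((-12 + 5) - 64)² = (-7 - 64)² = (-71)² = 5041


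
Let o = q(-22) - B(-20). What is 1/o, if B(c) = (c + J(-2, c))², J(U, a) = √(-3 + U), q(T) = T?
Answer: -I/(40*√5 + 417*I) ≈ -0.0022926 - 0.00049174*I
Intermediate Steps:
B(c) = (c + I*√5)² (B(c) = (c + √(-3 - 2))² = (c + √(-5))² = (c + I*√5)²)
o = -22 - (-20 + I*√5)² ≈ -417.0 + 89.443*I
1/o = 1/(-417 + 40*I*√5)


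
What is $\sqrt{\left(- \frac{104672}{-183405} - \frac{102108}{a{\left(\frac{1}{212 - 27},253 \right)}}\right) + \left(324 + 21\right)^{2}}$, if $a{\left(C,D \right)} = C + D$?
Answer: $\frac{\sqrt{242822041057354112561535}}{1430742405} \approx 344.42$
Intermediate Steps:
$\sqrt{\left(- \frac{104672}{-183405} - \frac{102108}{a{\left(\frac{1}{212 - 27},253 \right)}}\right) + \left(324 + 21\right)^{2}} = \sqrt{\left(- \frac{104672}{-183405} - \frac{102108}{\frac{1}{212 - 27} + 253}\right) + \left(324 + 21\right)^{2}} = \sqrt{\left(\left(-104672\right) \left(- \frac{1}{183405}\right) - \frac{102108}{\frac{1}{185} + 253}\right) + 345^{2}} = \sqrt{\left(\frac{104672}{183405} - \frac{102108}{\frac{1}{185} + 253}\right) + 119025} = \sqrt{\left(\frac{104672}{183405} - \frac{102108}{\frac{46806}{185}}\right) + 119025} = \sqrt{\left(\frac{104672}{183405} - \frac{3148330}{7801}\right) + 119025} = \sqrt{- \frac{576602917378}{1430742405} + 119025} = \sqrt{\frac{169717511837747}{1430742405}} = \frac{\sqrt{242822041057354112561535}}{1430742405}$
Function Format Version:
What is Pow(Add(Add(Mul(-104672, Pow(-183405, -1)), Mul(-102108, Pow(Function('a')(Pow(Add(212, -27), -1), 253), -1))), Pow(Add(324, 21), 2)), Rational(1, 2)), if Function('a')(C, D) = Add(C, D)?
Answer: Mul(Rational(1, 1430742405), Pow(242822041057354112561535, Rational(1, 2))) ≈ 344.42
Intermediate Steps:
Pow(Add(Add(Mul(-104672, Pow(-183405, -1)), Mul(-102108, Pow(Function('a')(Pow(Add(212, -27), -1), 253), -1))), Pow(Add(324, 21), 2)), Rational(1, 2)) = Pow(Add(Add(Mul(-104672, Pow(-183405, -1)), Mul(-102108, Pow(Add(Pow(Add(212, -27), -1), 253), -1))), Pow(Add(324, 21), 2)), Rational(1, 2)) = Pow(Add(Add(Mul(-104672, Rational(-1, 183405)), Mul(-102108, Pow(Add(Pow(185, -1), 253), -1))), Pow(345, 2)), Rational(1, 2)) = Pow(Add(Add(Rational(104672, 183405), Mul(-102108, Pow(Add(Rational(1, 185), 253), -1))), 119025), Rational(1, 2)) = Pow(Add(Add(Rational(104672, 183405), Mul(-102108, Pow(Rational(46806, 185), -1))), 119025), Rational(1, 2)) = Pow(Add(Add(Rational(104672, 183405), Mul(-102108, Rational(185, 46806))), 119025), Rational(1, 2)) = Pow(Add(Add(Rational(104672, 183405), Rational(-3148330, 7801)), 119025), Rational(1, 2)) = Pow(Add(Rational(-576602917378, 1430742405), 119025), Rational(1, 2)) = Pow(Rational(169717511837747, 1430742405), Rational(1, 2)) = Mul(Rational(1, 1430742405), Pow(242822041057354112561535, Rational(1, 2)))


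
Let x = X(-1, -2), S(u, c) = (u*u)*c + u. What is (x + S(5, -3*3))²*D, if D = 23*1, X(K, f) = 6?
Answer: 1053308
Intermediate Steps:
S(u, c) = u + c*u² (S(u, c) = u²*c + u = c*u² + u = u + c*u²)
x = 6
D = 23
(x + S(5, -3*3))²*D = (6 + 5*(1 - 3*3*5))²*23 = (6 + 5*(1 - 9*5))²*23 = (6 + 5*(1 - 45))²*23 = (6 + 5*(-44))²*23 = (6 - 220)²*23 = (-214)²*23 = 45796*23 = 1053308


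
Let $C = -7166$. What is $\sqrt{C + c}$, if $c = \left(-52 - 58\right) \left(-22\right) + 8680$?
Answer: $\sqrt{3934} \approx 62.722$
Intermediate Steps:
$c = 11100$ ($c = \left(-110\right) \left(-22\right) + 8680 = 2420 + 8680 = 11100$)
$\sqrt{C + c} = \sqrt{-7166 + 11100} = \sqrt{3934}$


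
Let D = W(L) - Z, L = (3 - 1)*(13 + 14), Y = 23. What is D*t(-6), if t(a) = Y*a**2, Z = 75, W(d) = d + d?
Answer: 27324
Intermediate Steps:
L = 54 (L = 2*27 = 54)
W(d) = 2*d
D = 33 (D = 2*54 - 1*75 = 108 - 75 = 33)
t(a) = 23*a**2
D*t(-6) = 33*(23*(-6)**2) = 33*(23*36) = 33*828 = 27324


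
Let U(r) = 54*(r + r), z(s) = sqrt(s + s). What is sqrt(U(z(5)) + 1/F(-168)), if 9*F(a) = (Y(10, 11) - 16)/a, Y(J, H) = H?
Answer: 6*sqrt(210 + 75*sqrt(10))/5 ≈ 25.376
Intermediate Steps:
z(s) = sqrt(2)*sqrt(s) (z(s) = sqrt(2*s) = sqrt(2)*sqrt(s))
U(r) = 108*r (U(r) = 54*(2*r) = 108*r)
F(a) = -5/(9*a) (F(a) = ((11 - 16)/a)/9 = (-5/a)/9 = -5/(9*a))
sqrt(U(z(5)) + 1/F(-168)) = sqrt(108*(sqrt(2)*sqrt(5)) + 1/(-5/9/(-168))) = sqrt(108*sqrt(10) + 1/(-5/9*(-1/168))) = sqrt(108*sqrt(10) + 1/(5/1512)) = sqrt(108*sqrt(10) + 1512/5) = sqrt(1512/5 + 108*sqrt(10))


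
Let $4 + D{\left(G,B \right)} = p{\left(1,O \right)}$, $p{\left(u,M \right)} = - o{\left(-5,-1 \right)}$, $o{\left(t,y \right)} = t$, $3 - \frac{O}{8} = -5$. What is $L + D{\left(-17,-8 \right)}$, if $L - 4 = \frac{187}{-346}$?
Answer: $\frac{1543}{346} \approx 4.4595$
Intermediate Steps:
$O = 64$ ($O = 24 - -40 = 24 + 40 = 64$)
$L = \frac{1197}{346}$ ($L = 4 + \frac{187}{-346} = 4 + 187 \left(- \frac{1}{346}\right) = 4 - \frac{187}{346} = \frac{1197}{346} \approx 3.4595$)
$p{\left(u,M \right)} = 5$ ($p{\left(u,M \right)} = \left(-1\right) \left(-5\right) = 5$)
$D{\left(G,B \right)} = 1$ ($D{\left(G,B \right)} = -4 + 5 = 1$)
$L + D{\left(-17,-8 \right)} = \frac{1197}{346} + 1 = \frac{1543}{346}$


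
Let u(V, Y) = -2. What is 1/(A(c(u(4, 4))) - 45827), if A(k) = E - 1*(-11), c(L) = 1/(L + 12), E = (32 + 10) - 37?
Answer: -1/45811 ≈ -2.1829e-5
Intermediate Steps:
E = 5 (E = 42 - 37 = 5)
c(L) = 1/(12 + L)
A(k) = 16 (A(k) = 5 - 1*(-11) = 5 + 11 = 16)
1/(A(c(u(4, 4))) - 45827) = 1/(16 - 45827) = 1/(-45811) = -1/45811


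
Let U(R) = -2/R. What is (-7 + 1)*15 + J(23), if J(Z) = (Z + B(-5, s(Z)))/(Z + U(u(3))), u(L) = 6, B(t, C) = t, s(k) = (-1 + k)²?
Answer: -3033/34 ≈ -89.206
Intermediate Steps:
J(Z) = (-5 + Z)/(-⅓ + Z) (J(Z) = (Z - 5)/(Z - 2/6) = (-5 + Z)/(Z - 2*⅙) = (-5 + Z)/(Z - ⅓) = (-5 + Z)/(-⅓ + Z))
(-7 + 1)*15 + J(23) = (-7 + 1)*15 + 3*(-5 + 23)/(-1 + 3*23) = -6*15 + 3*18/(-1 + 69) = -90 + 3*18/68 = -90 + 3*(1/68)*18 = -90 + 27/34 = -3033/34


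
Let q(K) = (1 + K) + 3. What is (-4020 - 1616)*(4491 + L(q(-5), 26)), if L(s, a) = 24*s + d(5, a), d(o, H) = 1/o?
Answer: -125885696/5 ≈ -2.5177e+7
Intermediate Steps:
q(K) = 4 + K
L(s, a) = 1/5 + 24*s (L(s, a) = 24*s + 1/5 = 1/5 + 24*s)
(-4020 - 1616)*(4491 + L(q(-5), 26)) = (-4020 - 1616)*(4491 + (1/5 + 24*(4 - 5))) = -5636*(4491 + (1/5 + 24*(-1))) = -5636*(4491 + (1/5 - 24)) = -5636*(4491 - 119/5) = -5636*22336/5 = -125885696/5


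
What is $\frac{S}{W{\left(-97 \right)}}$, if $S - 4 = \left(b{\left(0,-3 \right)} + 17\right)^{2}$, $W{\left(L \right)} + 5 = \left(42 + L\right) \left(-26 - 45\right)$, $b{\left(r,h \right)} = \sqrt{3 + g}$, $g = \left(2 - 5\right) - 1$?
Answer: $\frac{73}{975} + \frac{17 i}{1950} \approx 0.074872 + 0.008718 i$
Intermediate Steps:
$g = -4$ ($g = -3 - 1 = -4$)
$b{\left(r,h \right)} = i$ ($b{\left(r,h \right)} = \sqrt{3 - 4} = \sqrt{-1} = i$)
$W{\left(L \right)} = -2987 - 71 L$ ($W{\left(L \right)} = -5 + \left(42 + L\right) \left(-26 - 45\right) = -5 + \left(42 + L\right) \left(-71\right) = -5 - \left(2982 + 71 L\right) = -2987 - 71 L$)
$S = 4 + \left(17 + i\right)^{2}$ ($S = 4 + \left(i + 17\right)^{2} = 4 + \left(17 + i\right)^{2} \approx 292.0 + 34.0 i$)
$\frac{S}{W{\left(-97 \right)}} = \frac{292 + 34 i}{-2987 - -6887} = \frac{292 + 34 i}{-2987 + 6887} = \frac{292 + 34 i}{3900} = \left(292 + 34 i\right) \frac{1}{3900} = \frac{73}{975} + \frac{17 i}{1950}$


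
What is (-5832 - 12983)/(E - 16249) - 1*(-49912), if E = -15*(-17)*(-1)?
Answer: 823766463/16504 ≈ 49913.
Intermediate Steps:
E = -255 (E = 255*(-1) = -255)
(-5832 - 12983)/(E - 16249) - 1*(-49912) = (-5832 - 12983)/(-255 - 16249) - 1*(-49912) = -18815/(-16504) + 49912 = -18815*(-1/16504) + 49912 = 18815/16504 + 49912 = 823766463/16504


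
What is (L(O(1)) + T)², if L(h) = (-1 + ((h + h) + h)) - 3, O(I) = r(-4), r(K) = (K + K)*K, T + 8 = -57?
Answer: 729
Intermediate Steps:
T = -65 (T = -8 - 57 = -65)
r(K) = 2*K² (r(K) = (2*K)*K = 2*K²)
O(I) = 32 (O(I) = 2*(-4)² = 2*16 = 32)
L(h) = -4 + 3*h (L(h) = (-1 + (2*h + h)) - 3 = (-1 + 3*h) - 3 = -4 + 3*h)
(L(O(1)) + T)² = ((-4 + 3*32) - 65)² = ((-4 + 96) - 65)² = (92 - 65)² = 27² = 729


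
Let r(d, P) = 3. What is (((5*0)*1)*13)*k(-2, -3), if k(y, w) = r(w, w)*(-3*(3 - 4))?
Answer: 0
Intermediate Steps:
k(y, w) = 9 (k(y, w) = 3*(-3*(3 - 4)) = 3*(-3*(-1)) = 3*3 = 9)
(((5*0)*1)*13)*k(-2, -3) = (((5*0)*1)*13)*9 = ((0*1)*13)*9 = (0*13)*9 = 0*9 = 0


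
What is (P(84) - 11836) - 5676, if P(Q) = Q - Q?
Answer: -17512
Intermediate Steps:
P(Q) = 0
(P(84) - 11836) - 5676 = (0 - 11836) - 5676 = -11836 - 5676 = -17512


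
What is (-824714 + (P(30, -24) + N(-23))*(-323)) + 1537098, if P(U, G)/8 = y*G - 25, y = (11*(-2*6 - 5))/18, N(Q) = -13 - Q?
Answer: 388430/3 ≈ 1.2948e+5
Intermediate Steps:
y = -187/18 (y = (11*(-12 - 5))*(1/18) = (11*(-17))*(1/18) = -187*1/18 = -187/18 ≈ -10.389)
P(U, G) = -200 - 748*G/9 (P(U, G) = 8*(-187*G/18 - 25) = 8*(-25 - 187*G/18) = -200 - 748*G/9)
(-824714 + (P(30, -24) + N(-23))*(-323)) + 1537098 = (-824714 + ((-200 - 748/9*(-24)) + (-13 - 1*(-23)))*(-323)) + 1537098 = (-824714 + ((-200 + 5984/3) + (-13 + 23))*(-323)) + 1537098 = (-824714 + (5384/3 + 10)*(-323)) + 1537098 = (-824714 + (5414/3)*(-323)) + 1537098 = (-824714 - 1748722/3) + 1537098 = -4222864/3 + 1537098 = 388430/3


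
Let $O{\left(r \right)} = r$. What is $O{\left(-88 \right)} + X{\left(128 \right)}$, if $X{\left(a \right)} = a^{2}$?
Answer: $16296$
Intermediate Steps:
$O{\left(-88 \right)} + X{\left(128 \right)} = -88 + 128^{2} = -88 + 16384 = 16296$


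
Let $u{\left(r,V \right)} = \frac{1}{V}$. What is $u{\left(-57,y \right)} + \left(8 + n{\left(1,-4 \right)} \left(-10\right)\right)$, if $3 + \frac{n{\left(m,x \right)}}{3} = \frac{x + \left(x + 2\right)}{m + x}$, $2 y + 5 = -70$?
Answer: $\frac{2848}{75} \approx 37.973$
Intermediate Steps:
$y = - \frac{75}{2}$ ($y = - \frac{5}{2} + \frac{1}{2} \left(-70\right) = - \frac{5}{2} - 35 = - \frac{75}{2} \approx -37.5$)
$n{\left(m,x \right)} = -9 + \frac{3 \left(2 + 2 x\right)}{m + x}$ ($n{\left(m,x \right)} = -9 + 3 \frac{x + \left(x + 2\right)}{m + x} = -9 + 3 \frac{x + \left(2 + x\right)}{m + x} = -9 + 3 \frac{2 + 2 x}{m + x} = -9 + \frac{3 \left(2 + 2 x\right)}{m + x}$)
$u{\left(-57,y \right)} + \left(8 + n{\left(1,-4 \right)} \left(-10\right)\right) = \frac{1}{- \frac{75}{2}} + \left(8 + \frac{3 \left(2 - -4 - 3\right)}{1 - 4} \left(-10\right)\right) = - \frac{2}{75} + \left(8 + \frac{3 \left(2 + 4 - 3\right)}{-3} \left(-10\right)\right) = - \frac{2}{75} + \left(8 + 3 \left(- \frac{1}{3}\right) 3 \left(-10\right)\right) = - \frac{2}{75} + \left(8 - -30\right) = - \frac{2}{75} + \left(8 + 30\right) = - \frac{2}{75} + 38 = \frac{2848}{75}$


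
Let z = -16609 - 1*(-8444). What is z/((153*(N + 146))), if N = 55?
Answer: -8165/30753 ≈ -0.26550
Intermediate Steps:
z = -8165 (z = -16609 + 8444 = -8165)
z/((153*(N + 146))) = -8165*1/(153*(55 + 146)) = -8165/(153*201) = -8165/30753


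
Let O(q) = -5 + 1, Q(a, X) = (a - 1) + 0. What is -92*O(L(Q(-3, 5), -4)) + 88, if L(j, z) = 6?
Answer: 456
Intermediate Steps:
Q(a, X) = -1 + a (Q(a, X) = (-1 + a) + 0 = -1 + a)
O(q) = -4
-92*O(L(Q(-3, 5), -4)) + 88 = -92*(-4) + 88 = 368 + 88 = 456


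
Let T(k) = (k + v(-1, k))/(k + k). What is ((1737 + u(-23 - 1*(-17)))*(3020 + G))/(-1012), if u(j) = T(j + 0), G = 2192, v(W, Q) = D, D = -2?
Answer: -6792539/759 ≈ -8949.3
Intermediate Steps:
v(W, Q) = -2
T(k) = (-2 + k)/(2*k) (T(k) = (k - 2)/(k + k) = (-2 + k)/((2*k)) = (-2 + k)*(1/(2*k)) = (-2 + k)/(2*k))
u(j) = (-2 + j)/(2*j) (u(j) = (-2 + (j + 0))/(2*(j + 0)) = (-2 + j)/(2*j))
((1737 + u(-23 - 1*(-17)))*(3020 + G))/(-1012) = ((1737 + (-2 + (-23 - 1*(-17)))/(2*(-23 - 1*(-17))))*(3020 + 2192))/(-1012) = ((1737 + (-2 + (-23 + 17))/(2*(-23 + 17)))*5212)*(-1/1012) = ((1737 + (½)*(-2 - 6)/(-6))*5212)*(-1/1012) = ((1737 + (½)*(-⅙)*(-8))*5212)*(-1/1012) = ((1737 + ⅔)*5212)*(-1/1012) = ((5213/3)*5212)*(-1/1012) = (27170156/3)*(-1/1012) = -6792539/759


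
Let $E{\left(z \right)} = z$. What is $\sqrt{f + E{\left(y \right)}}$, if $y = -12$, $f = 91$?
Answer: $\sqrt{79} \approx 8.8882$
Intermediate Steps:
$\sqrt{f + E{\left(y \right)}} = \sqrt{91 - 12} = \sqrt{79}$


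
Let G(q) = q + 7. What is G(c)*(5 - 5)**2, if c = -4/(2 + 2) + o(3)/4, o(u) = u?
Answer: 0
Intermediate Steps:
c = -1/4 (c = -4/(2 + 2) + 3/4 = -4/4 + 3*(1/4) = -4*1/4 + 3/4 = -1 + 3/4 = -1/4 ≈ -0.25000)
G(q) = 7 + q
G(c)*(5 - 5)**2 = (7 - 1/4)*(5 - 5)**2 = (27/4)*0**2 = (27/4)*0 = 0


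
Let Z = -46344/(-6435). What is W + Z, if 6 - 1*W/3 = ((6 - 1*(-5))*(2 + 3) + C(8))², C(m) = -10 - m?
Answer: -8755457/2145 ≈ -4081.8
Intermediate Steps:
Z = 15448/2145 (Z = -46344*(-1/6435) = 15448/2145 ≈ 7.2019)
W = -4089 (W = 18 - 3*((6 - 1*(-5))*(2 + 3) + (-10 - 1*8))² = 18 - 3*((6 + 5)*5 + (-10 - 8))² = 18 - 3*(11*5 - 18)² = 18 - 3*(55 - 18)² = 18 - 3*37² = 18 - 3*1369 = 18 - 4107 = -4089)
W + Z = -4089 + 15448/2145 = -8755457/2145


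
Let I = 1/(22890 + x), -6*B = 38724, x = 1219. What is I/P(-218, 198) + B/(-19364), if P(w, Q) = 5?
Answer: 389008397/1167116690 ≈ 0.33331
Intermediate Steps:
B = -6454 (B = -1/6*38724 = -6454)
I = 1/24109 (I = 1/(22890 + 1219) = 1/24109 ≈ 4.1478e-5)
I/P(-218, 198) + B/(-19364) = (1/24109)/5 - 6454/(-19364) = (1/24109)*(1/5) - 6454*(-1/19364) = 1/120545 + 3227/9682 = 389008397/1167116690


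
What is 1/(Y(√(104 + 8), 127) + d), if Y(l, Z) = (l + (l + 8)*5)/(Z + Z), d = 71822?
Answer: 579209789/41600096679194 - 381*√7/20800048339597 ≈ 1.3923e-5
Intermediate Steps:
Y(l, Z) = (40 + 6*l)/(2*Z) (Y(l, Z) = (l + (8 + l)*5)/((2*Z)) = (l + (40 + 5*l))*(1/(2*Z)) = (40 + 6*l)*(1/(2*Z)) = (40 + 6*l)/(2*Z))
1/(Y(√(104 + 8), 127) + d) = 1/((20 + 3*√(104 + 8))/127 + 71822) = 1/((20 + 3*√112)/127 + 71822) = 1/((20 + 3*(4*√7))/127 + 71822) = 1/((20 + 12*√7)/127 + 71822) = 1/((20/127 + 12*√7/127) + 71822) = 1/(9121414/127 + 12*√7/127)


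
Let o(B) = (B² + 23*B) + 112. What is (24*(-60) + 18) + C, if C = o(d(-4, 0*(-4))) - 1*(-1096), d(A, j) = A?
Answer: -290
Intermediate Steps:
o(B) = 112 + B² + 23*B
C = 1132 (C = (112 + (-4)² + 23*(-4)) - 1*(-1096) = (112 + 16 - 92) + 1096 = 36 + 1096 = 1132)
(24*(-60) + 18) + C = (24*(-60) + 18) + 1132 = (-1440 + 18) + 1132 = -1422 + 1132 = -290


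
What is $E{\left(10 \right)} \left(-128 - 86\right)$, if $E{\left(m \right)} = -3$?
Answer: $642$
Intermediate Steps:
$E{\left(10 \right)} \left(-128 - 86\right) = - 3 \left(-128 - 86\right) = \left(-3\right) \left(-214\right) = 642$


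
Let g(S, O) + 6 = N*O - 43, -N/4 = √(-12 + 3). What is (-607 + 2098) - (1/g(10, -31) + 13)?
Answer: 208080279/140785 + 372*I/140785 ≈ 1478.0 + 0.0026423*I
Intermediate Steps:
N = -12*I (N = -4*√(-12 + 3) = -12*I ≈ -12.0*I)
g(S, O) = -49 - 12*I*O (g(S, O) = -6 + ((-12*I)*O - 43) = -6 + (-12*I*O - 43) = -6 + (-43 - 12*I*O) = -49 - 12*I*O)
(-607 + 2098) - (1/g(10, -31) + 13) = (-607 + 2098) - (1/(-49 - 12*I*(-31)) + 13) = 1491 - (1/(-49 + 372*I) + 13) = 1491 - ((-49 - 372*I)/140785 + 13) = 1491 - (13 + (-49 - 372*I)/140785) = 1491 + (-13 - (-49 - 372*I)/140785) = 1478 - (-49 - 372*I)/140785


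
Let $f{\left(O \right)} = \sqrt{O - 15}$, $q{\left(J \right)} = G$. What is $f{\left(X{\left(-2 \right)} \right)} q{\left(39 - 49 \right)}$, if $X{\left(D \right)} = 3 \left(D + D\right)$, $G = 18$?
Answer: $54 i \sqrt{3} \approx 93.531 i$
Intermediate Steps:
$q{\left(J \right)} = 18$
$X{\left(D \right)} = 6 D$ ($X{\left(D \right)} = 3 \cdot 2 D = 6 D$)
$f{\left(O \right)} = \sqrt{-15 + O}$
$f{\left(X{\left(-2 \right)} \right)} q{\left(39 - 49 \right)} = \sqrt{-15 + 6 \left(-2\right)} 18 = \sqrt{-15 - 12} \cdot 18 = \sqrt{-27} \cdot 18 = 3 i \sqrt{3} \cdot 18 = 54 i \sqrt{3}$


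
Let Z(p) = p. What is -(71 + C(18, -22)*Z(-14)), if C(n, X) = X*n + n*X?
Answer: -11159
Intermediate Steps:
C(n, X) = 2*X*n (C(n, X) = X*n + X*n = 2*X*n)
-(71 + C(18, -22)*Z(-14)) = -(71 + (2*(-22)*18)*(-14)) = -(71 - 792*(-14)) = -(71 + 11088) = -1*11159 = -11159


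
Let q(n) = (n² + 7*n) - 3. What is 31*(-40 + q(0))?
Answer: -1333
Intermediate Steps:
q(n) = -3 + n² + 7*n
31*(-40 + q(0)) = 31*(-40 + (-3 + 0² + 7*0)) = 31*(-40 + (-3 + 0 + 0)) = 31*(-40 - 3) = 31*(-43) = -1333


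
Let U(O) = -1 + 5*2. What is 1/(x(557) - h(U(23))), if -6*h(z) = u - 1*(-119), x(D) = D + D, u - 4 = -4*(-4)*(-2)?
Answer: 6/6775 ≈ 0.00088561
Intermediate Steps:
u = -28 (u = 4 - 4*(-4)*(-2) = 4 + 16*(-2) = 4 - 32 = -28)
x(D) = 2*D
U(O) = 9 (U(O) = -1 + 10 = 9)
h(z) = -91/6 (h(z) = -(-28 - 1*(-119))/6 = -(-28 + 119)/6 = -⅙*91 = -91/6)
1/(x(557) - h(U(23))) = 1/(2*557 - 1*(-91/6)) = 1/(1114 + 91/6) = 1/(6775/6) = 6/6775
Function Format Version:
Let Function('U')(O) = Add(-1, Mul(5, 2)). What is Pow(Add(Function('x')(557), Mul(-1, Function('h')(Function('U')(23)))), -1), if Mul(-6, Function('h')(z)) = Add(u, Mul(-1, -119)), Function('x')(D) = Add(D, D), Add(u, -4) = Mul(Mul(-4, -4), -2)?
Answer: Rational(6, 6775) ≈ 0.00088561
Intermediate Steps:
u = -28 (u = Add(4, Mul(Mul(-4, -4), -2)) = Add(4, Mul(16, -2)) = Add(4, -32) = -28)
Function('x')(D) = Mul(2, D)
Function('U')(O) = 9 (Function('U')(O) = Add(-1, 10) = 9)
Function('h')(z) = Rational(-91, 6) (Function('h')(z) = Mul(Rational(-1, 6), Add(-28, Mul(-1, -119))) = Mul(Rational(-1, 6), Add(-28, 119)) = Mul(Rational(-1, 6), 91) = Rational(-91, 6))
Pow(Add(Function('x')(557), Mul(-1, Function('h')(Function('U')(23)))), -1) = Pow(Add(Mul(2, 557), Mul(-1, Rational(-91, 6))), -1) = Pow(Add(1114, Rational(91, 6)), -1) = Pow(Rational(6775, 6), -1) = Rational(6, 6775)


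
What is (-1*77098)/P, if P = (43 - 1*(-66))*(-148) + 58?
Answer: 38549/8037 ≈ 4.7964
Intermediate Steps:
P = -16074 (P = (43 + 66)*(-148) + 58 = 109*(-148) + 58 = -16132 + 58 = -16074)
(-1*77098)/P = -1*77098/(-16074) = -77098*(-1/16074) = 38549/8037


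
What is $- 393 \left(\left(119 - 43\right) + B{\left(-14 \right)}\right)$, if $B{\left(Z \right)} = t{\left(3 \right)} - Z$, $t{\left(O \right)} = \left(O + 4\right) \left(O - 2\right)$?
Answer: $-38121$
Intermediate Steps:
$t{\left(O \right)} = \left(-2 + O\right) \left(4 + O\right)$ ($t{\left(O \right)} = \left(4 + O\right) \left(-2 + O\right) = \left(-2 + O\right) \left(4 + O\right)$)
$B{\left(Z \right)} = 7 - Z$ ($B{\left(Z \right)} = \left(-8 + 3^{2} + 2 \cdot 3\right) - Z = \left(-8 + 9 + 6\right) - Z = 7 - Z$)
$- 393 \left(\left(119 - 43\right) + B{\left(-14 \right)}\right) = - 393 \left(\left(119 - 43\right) + \left(7 - -14\right)\right) = - 393 \left(76 + \left(7 + 14\right)\right) = - 393 \left(76 + 21\right) = \left(-393\right) 97 = -38121$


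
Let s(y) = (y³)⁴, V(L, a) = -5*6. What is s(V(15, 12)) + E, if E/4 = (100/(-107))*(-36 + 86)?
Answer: 56864186999999980000/107 ≈ 5.3144e+17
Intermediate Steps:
V(L, a) = -30
E = -20000/107 (E = 4*((100/(-107))*(-36 + 86)) = 4*((100*(-1/107))*50) = 4*(-100/107*50) = 4*(-5000/107) = -20000/107 ≈ -186.92)
s(y) = y¹²
s(V(15, 12)) + E = (-30)¹² - 20000/107 = 531441000000000000 - 20000/107 = 56864186999999980000/107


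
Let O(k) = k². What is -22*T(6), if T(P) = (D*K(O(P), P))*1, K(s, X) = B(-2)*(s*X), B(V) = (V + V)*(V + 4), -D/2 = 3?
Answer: -228096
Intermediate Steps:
D = -6 (D = -2*3 = -6)
B(V) = 2*V*(4 + V) (B(V) = (2*V)*(4 + V) = 2*V*(4 + V))
K(s, X) = -8*X*s (K(s, X) = (2*(-2)*(4 - 2))*(s*X) = (2*(-2)*2)*(X*s) = -8*X*s)
T(P) = 48*P³ (T(P) = -(-48)*P*P²*1 = -(-48)*P³*1 = (48*P³)*1 = 48*P³)
-22*T(6) = -1056*6³ = -1056*216 = -22*10368 = -228096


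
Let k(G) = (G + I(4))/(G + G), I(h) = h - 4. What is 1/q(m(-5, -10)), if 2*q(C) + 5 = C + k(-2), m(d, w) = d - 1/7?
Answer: -28/135 ≈ -0.20741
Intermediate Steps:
I(h) = -4 + h
m(d, w) = -⅐ + d (m(d, w) = d - 1*⅐ = d - ⅐ = -⅐ + d)
k(G) = ½ (k(G) = (G + (-4 + 4))/(G + G) = (G + 0)/((2*G)) = G*(1/(2*G)) = ½)
q(C) = -9/4 + C/2 (q(C) = -5/2 + (C + ½)/2 = -5/2 + (½ + C)/2 = -5/2 + (¼ + C/2) = -9/4 + C/2)
1/q(m(-5, -10)) = 1/(-9/4 + (-⅐ - 5)/2) = 1/(-9/4 + (½)*(-36/7)) = 1/(-9/4 - 18/7) = 1/(-135/28) = -28/135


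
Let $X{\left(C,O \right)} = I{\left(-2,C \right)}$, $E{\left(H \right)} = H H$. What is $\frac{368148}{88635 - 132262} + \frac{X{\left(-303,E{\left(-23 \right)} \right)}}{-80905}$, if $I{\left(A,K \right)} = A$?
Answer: $- \frac{29784926686}{3529642435} \approx -8.4385$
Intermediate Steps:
$E{\left(H \right)} = H^{2}$
$X{\left(C,O \right)} = -2$
$\frac{368148}{88635 - 132262} + \frac{X{\left(-303,E{\left(-23 \right)} \right)}}{-80905} = \frac{368148}{88635 - 132262} - \frac{2}{-80905} = \frac{368148}{-43627} - - \frac{2}{80905} = 368148 \left(- \frac{1}{43627}\right) + \frac{2}{80905} = - \frac{368148}{43627} + \frac{2}{80905} = - \frac{29784926686}{3529642435}$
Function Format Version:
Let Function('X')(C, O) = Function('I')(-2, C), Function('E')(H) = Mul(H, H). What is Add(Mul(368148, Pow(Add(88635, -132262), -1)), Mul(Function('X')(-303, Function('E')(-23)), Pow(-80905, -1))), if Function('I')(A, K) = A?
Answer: Rational(-29784926686, 3529642435) ≈ -8.4385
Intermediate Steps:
Function('E')(H) = Pow(H, 2)
Function('X')(C, O) = -2
Add(Mul(368148, Pow(Add(88635, -132262), -1)), Mul(Function('X')(-303, Function('E')(-23)), Pow(-80905, -1))) = Add(Mul(368148, Pow(Add(88635, -132262), -1)), Mul(-2, Pow(-80905, -1))) = Add(Mul(368148, Pow(-43627, -1)), Mul(-2, Rational(-1, 80905))) = Add(Mul(368148, Rational(-1, 43627)), Rational(2, 80905)) = Add(Rational(-368148, 43627), Rational(2, 80905)) = Rational(-29784926686, 3529642435)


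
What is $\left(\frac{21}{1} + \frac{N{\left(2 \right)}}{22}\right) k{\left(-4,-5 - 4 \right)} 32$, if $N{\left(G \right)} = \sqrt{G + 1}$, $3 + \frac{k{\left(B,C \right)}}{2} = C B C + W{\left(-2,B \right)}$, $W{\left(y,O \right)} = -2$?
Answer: $-442176 - \frac{10528 \sqrt{3}}{11} \approx -4.4383 \cdot 10^{5}$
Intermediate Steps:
$k{\left(B,C \right)} = -10 + 2 B C^{2}$ ($k{\left(B,C \right)} = -6 + 2 \left(C B C - 2\right) = -6 + 2 \left(B C C - 2\right) = -6 + 2 \left(B C^{2} - 2\right) = -6 + 2 \left(-2 + B C^{2}\right) = -6 + \left(-4 + 2 B C^{2}\right) = -10 + 2 B C^{2}$)
$N{\left(G \right)} = \sqrt{1 + G}$
$\left(\frac{21}{1} + \frac{N{\left(2 \right)}}{22}\right) k{\left(-4,-5 - 4 \right)} 32 = \left(\frac{21}{1} + \frac{\sqrt{1 + 2}}{22}\right) \left(-10 + 2 \left(-4\right) \left(-5 - 4\right)^{2}\right) 32 = \left(21 \cdot 1 + \sqrt{3} \cdot \frac{1}{22}\right) \left(-10 + 2 \left(-4\right) \left(-9\right)^{2}\right) 32 = \left(21 + \frac{\sqrt{3}}{22}\right) \left(-10 + 2 \left(-4\right) 81\right) 32 = \left(21 + \frac{\sqrt{3}}{22}\right) \left(-10 - 648\right) 32 = \left(21 + \frac{\sqrt{3}}{22}\right) \left(\left(-658\right) 32\right) = \left(21 + \frac{\sqrt{3}}{22}\right) \left(-21056\right) = -442176 - \frac{10528 \sqrt{3}}{11}$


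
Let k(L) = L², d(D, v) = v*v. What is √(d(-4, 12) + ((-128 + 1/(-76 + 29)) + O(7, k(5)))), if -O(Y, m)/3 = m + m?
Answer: I*√296053/47 ≈ 11.577*I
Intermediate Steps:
d(D, v) = v²
O(Y, m) = -6*m (O(Y, m) = -3*(m + m) = -6*m)
√(d(-4, 12) + ((-128 + 1/(-76 + 29)) + O(7, k(5)))) = √(12² + ((-128 + 1/(-76 + 29)) - 6*5²)) = √(144 + ((-128 + 1/(-47)) - 6*25)) = √(144 + ((-128 - 1/47) - 150)) = √(144 + (-6017/47 - 150)) = √(144 - 13067/47) = √(-6299/47) = I*√296053/47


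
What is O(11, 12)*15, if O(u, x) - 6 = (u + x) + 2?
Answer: 465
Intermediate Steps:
O(u, x) = 8 + u + x (O(u, x) = 6 + ((u + x) + 2) = 6 + (2 + u + x) = 8 + u + x)
O(11, 12)*15 = (8 + 11 + 12)*15 = 31*15 = 465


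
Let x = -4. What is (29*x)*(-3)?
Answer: 348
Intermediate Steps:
(29*x)*(-3) = (29*(-4))*(-3) = -116*(-3) = 348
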